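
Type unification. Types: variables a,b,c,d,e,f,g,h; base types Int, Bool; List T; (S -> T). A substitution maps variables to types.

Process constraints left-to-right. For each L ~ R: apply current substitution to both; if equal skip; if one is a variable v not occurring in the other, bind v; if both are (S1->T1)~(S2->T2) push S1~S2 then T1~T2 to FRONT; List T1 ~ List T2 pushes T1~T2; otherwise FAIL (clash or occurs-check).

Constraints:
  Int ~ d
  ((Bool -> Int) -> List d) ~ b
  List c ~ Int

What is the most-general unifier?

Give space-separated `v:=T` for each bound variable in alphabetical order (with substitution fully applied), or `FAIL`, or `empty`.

Answer: FAIL

Derivation:
step 1: unify Int ~ d  [subst: {-} | 2 pending]
  bind d := Int
step 2: unify ((Bool -> Int) -> List Int) ~ b  [subst: {d:=Int} | 1 pending]
  bind b := ((Bool -> Int) -> List Int)
step 3: unify List c ~ Int  [subst: {d:=Int, b:=((Bool -> Int) -> List Int)} | 0 pending]
  clash: List c vs Int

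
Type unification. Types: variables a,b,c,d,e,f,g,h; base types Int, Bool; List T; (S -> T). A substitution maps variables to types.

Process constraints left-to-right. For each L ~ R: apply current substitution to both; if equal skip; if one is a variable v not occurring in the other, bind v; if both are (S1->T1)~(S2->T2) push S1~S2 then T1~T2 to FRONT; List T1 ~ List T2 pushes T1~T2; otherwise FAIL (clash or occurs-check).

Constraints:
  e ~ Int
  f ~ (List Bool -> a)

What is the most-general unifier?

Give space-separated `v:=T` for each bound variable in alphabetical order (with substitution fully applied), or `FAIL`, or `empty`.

step 1: unify e ~ Int  [subst: {-} | 1 pending]
  bind e := Int
step 2: unify f ~ (List Bool -> a)  [subst: {e:=Int} | 0 pending]
  bind f := (List Bool -> a)

Answer: e:=Int f:=(List Bool -> a)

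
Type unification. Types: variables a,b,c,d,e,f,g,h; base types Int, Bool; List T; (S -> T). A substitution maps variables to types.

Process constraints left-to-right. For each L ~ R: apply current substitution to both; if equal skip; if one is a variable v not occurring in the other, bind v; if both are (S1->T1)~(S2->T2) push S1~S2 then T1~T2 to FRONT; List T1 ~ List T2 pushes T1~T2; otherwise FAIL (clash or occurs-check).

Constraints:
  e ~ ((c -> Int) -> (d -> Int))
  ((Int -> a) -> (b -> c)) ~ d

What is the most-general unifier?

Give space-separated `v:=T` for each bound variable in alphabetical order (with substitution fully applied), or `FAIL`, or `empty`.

step 1: unify e ~ ((c -> Int) -> (d -> Int))  [subst: {-} | 1 pending]
  bind e := ((c -> Int) -> (d -> Int))
step 2: unify ((Int -> a) -> (b -> c)) ~ d  [subst: {e:=((c -> Int) -> (d -> Int))} | 0 pending]
  bind d := ((Int -> a) -> (b -> c))

Answer: d:=((Int -> a) -> (b -> c)) e:=((c -> Int) -> (((Int -> a) -> (b -> c)) -> Int))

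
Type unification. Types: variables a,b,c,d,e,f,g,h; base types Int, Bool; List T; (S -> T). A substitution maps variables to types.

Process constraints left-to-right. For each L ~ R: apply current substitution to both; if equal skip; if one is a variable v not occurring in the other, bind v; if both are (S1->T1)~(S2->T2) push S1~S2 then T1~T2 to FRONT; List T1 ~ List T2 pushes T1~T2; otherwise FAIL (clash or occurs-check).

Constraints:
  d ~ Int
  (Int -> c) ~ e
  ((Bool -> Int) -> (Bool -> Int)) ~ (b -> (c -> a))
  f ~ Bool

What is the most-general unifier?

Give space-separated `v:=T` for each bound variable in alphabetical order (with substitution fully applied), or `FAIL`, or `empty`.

step 1: unify d ~ Int  [subst: {-} | 3 pending]
  bind d := Int
step 2: unify (Int -> c) ~ e  [subst: {d:=Int} | 2 pending]
  bind e := (Int -> c)
step 3: unify ((Bool -> Int) -> (Bool -> Int)) ~ (b -> (c -> a))  [subst: {d:=Int, e:=(Int -> c)} | 1 pending]
  -> decompose arrow: push (Bool -> Int)~b, (Bool -> Int)~(c -> a)
step 4: unify (Bool -> Int) ~ b  [subst: {d:=Int, e:=(Int -> c)} | 2 pending]
  bind b := (Bool -> Int)
step 5: unify (Bool -> Int) ~ (c -> a)  [subst: {d:=Int, e:=(Int -> c), b:=(Bool -> Int)} | 1 pending]
  -> decompose arrow: push Bool~c, Int~a
step 6: unify Bool ~ c  [subst: {d:=Int, e:=(Int -> c), b:=(Bool -> Int)} | 2 pending]
  bind c := Bool
step 7: unify Int ~ a  [subst: {d:=Int, e:=(Int -> c), b:=(Bool -> Int), c:=Bool} | 1 pending]
  bind a := Int
step 8: unify f ~ Bool  [subst: {d:=Int, e:=(Int -> c), b:=(Bool -> Int), c:=Bool, a:=Int} | 0 pending]
  bind f := Bool

Answer: a:=Int b:=(Bool -> Int) c:=Bool d:=Int e:=(Int -> Bool) f:=Bool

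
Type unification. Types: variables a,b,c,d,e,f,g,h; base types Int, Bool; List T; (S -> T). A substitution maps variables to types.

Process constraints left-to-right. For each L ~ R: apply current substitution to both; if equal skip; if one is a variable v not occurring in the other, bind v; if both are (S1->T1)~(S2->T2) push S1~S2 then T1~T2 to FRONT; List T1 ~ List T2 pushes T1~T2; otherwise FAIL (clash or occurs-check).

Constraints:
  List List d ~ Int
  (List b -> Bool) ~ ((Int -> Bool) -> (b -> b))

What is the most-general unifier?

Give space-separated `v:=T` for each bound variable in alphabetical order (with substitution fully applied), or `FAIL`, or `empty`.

Answer: FAIL

Derivation:
step 1: unify List List d ~ Int  [subst: {-} | 1 pending]
  clash: List List d vs Int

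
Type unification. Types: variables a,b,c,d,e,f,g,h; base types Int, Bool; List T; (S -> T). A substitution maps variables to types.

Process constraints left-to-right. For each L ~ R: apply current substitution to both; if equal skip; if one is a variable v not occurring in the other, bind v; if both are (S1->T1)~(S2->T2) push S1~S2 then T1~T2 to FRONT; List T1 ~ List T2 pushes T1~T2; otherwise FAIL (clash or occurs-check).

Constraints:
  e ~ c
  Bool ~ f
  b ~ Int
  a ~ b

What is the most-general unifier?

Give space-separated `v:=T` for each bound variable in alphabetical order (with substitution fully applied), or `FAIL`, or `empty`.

step 1: unify e ~ c  [subst: {-} | 3 pending]
  bind e := c
step 2: unify Bool ~ f  [subst: {e:=c} | 2 pending]
  bind f := Bool
step 3: unify b ~ Int  [subst: {e:=c, f:=Bool} | 1 pending]
  bind b := Int
step 4: unify a ~ Int  [subst: {e:=c, f:=Bool, b:=Int} | 0 pending]
  bind a := Int

Answer: a:=Int b:=Int e:=c f:=Bool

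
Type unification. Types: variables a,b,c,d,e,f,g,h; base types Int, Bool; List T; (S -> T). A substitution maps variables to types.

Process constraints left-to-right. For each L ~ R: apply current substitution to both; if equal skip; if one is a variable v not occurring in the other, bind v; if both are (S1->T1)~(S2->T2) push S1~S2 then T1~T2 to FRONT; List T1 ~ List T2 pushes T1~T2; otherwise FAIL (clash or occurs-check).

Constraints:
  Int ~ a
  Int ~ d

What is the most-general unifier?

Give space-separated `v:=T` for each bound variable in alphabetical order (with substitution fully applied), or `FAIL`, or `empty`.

step 1: unify Int ~ a  [subst: {-} | 1 pending]
  bind a := Int
step 2: unify Int ~ d  [subst: {a:=Int} | 0 pending]
  bind d := Int

Answer: a:=Int d:=Int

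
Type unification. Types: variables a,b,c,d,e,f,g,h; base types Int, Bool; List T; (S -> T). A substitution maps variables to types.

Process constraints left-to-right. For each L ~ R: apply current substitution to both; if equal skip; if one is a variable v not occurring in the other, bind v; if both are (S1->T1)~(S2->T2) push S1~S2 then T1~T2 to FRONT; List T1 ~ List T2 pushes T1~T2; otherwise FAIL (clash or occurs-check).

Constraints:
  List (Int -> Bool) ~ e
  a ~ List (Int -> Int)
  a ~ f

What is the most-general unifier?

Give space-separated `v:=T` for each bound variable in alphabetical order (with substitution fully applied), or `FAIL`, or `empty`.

Answer: a:=List (Int -> Int) e:=List (Int -> Bool) f:=List (Int -> Int)

Derivation:
step 1: unify List (Int -> Bool) ~ e  [subst: {-} | 2 pending]
  bind e := List (Int -> Bool)
step 2: unify a ~ List (Int -> Int)  [subst: {e:=List (Int -> Bool)} | 1 pending]
  bind a := List (Int -> Int)
step 3: unify List (Int -> Int) ~ f  [subst: {e:=List (Int -> Bool), a:=List (Int -> Int)} | 0 pending]
  bind f := List (Int -> Int)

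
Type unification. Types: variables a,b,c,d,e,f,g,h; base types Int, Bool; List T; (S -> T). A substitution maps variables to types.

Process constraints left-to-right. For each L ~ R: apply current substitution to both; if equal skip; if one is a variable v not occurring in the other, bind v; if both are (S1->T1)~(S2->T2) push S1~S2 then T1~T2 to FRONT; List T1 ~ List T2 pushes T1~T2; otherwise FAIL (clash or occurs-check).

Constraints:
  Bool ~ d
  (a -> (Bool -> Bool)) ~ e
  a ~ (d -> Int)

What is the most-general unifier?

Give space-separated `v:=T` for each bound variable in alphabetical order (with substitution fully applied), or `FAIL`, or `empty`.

Answer: a:=(Bool -> Int) d:=Bool e:=((Bool -> Int) -> (Bool -> Bool))

Derivation:
step 1: unify Bool ~ d  [subst: {-} | 2 pending]
  bind d := Bool
step 2: unify (a -> (Bool -> Bool)) ~ e  [subst: {d:=Bool} | 1 pending]
  bind e := (a -> (Bool -> Bool))
step 3: unify a ~ (Bool -> Int)  [subst: {d:=Bool, e:=(a -> (Bool -> Bool))} | 0 pending]
  bind a := (Bool -> Int)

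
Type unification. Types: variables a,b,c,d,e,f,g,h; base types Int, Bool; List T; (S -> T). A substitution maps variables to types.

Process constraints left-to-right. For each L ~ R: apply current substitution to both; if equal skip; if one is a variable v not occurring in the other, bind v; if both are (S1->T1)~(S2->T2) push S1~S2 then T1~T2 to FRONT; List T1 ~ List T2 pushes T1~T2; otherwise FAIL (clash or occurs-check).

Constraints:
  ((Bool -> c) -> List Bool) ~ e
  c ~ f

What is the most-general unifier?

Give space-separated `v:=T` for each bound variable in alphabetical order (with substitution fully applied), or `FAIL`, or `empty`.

Answer: c:=f e:=((Bool -> f) -> List Bool)

Derivation:
step 1: unify ((Bool -> c) -> List Bool) ~ e  [subst: {-} | 1 pending]
  bind e := ((Bool -> c) -> List Bool)
step 2: unify c ~ f  [subst: {e:=((Bool -> c) -> List Bool)} | 0 pending]
  bind c := f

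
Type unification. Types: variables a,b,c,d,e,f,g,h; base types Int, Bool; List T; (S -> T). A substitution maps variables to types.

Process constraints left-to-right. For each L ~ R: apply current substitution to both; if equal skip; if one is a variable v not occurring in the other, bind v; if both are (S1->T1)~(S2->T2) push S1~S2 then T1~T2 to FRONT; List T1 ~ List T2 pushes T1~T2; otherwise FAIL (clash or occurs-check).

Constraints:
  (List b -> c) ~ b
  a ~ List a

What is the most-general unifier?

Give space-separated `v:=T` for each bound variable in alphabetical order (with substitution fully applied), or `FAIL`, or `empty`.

Answer: FAIL

Derivation:
step 1: unify (List b -> c) ~ b  [subst: {-} | 1 pending]
  occurs-check fail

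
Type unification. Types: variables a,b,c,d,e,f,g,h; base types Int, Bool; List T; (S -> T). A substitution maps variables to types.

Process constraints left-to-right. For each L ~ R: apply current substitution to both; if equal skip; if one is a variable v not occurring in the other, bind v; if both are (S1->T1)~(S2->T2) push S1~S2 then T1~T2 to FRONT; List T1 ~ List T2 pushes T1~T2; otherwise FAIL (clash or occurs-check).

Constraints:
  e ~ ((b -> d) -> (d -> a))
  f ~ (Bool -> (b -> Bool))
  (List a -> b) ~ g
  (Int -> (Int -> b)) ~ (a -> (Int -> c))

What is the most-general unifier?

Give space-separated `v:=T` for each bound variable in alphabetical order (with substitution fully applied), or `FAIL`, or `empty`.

Answer: a:=Int b:=c e:=((c -> d) -> (d -> Int)) f:=(Bool -> (c -> Bool)) g:=(List Int -> c)

Derivation:
step 1: unify e ~ ((b -> d) -> (d -> a))  [subst: {-} | 3 pending]
  bind e := ((b -> d) -> (d -> a))
step 2: unify f ~ (Bool -> (b -> Bool))  [subst: {e:=((b -> d) -> (d -> a))} | 2 pending]
  bind f := (Bool -> (b -> Bool))
step 3: unify (List a -> b) ~ g  [subst: {e:=((b -> d) -> (d -> a)), f:=(Bool -> (b -> Bool))} | 1 pending]
  bind g := (List a -> b)
step 4: unify (Int -> (Int -> b)) ~ (a -> (Int -> c))  [subst: {e:=((b -> d) -> (d -> a)), f:=(Bool -> (b -> Bool)), g:=(List a -> b)} | 0 pending]
  -> decompose arrow: push Int~a, (Int -> b)~(Int -> c)
step 5: unify Int ~ a  [subst: {e:=((b -> d) -> (d -> a)), f:=(Bool -> (b -> Bool)), g:=(List a -> b)} | 1 pending]
  bind a := Int
step 6: unify (Int -> b) ~ (Int -> c)  [subst: {e:=((b -> d) -> (d -> a)), f:=(Bool -> (b -> Bool)), g:=(List a -> b), a:=Int} | 0 pending]
  -> decompose arrow: push Int~Int, b~c
step 7: unify Int ~ Int  [subst: {e:=((b -> d) -> (d -> a)), f:=(Bool -> (b -> Bool)), g:=(List a -> b), a:=Int} | 1 pending]
  -> identical, skip
step 8: unify b ~ c  [subst: {e:=((b -> d) -> (d -> a)), f:=(Bool -> (b -> Bool)), g:=(List a -> b), a:=Int} | 0 pending]
  bind b := c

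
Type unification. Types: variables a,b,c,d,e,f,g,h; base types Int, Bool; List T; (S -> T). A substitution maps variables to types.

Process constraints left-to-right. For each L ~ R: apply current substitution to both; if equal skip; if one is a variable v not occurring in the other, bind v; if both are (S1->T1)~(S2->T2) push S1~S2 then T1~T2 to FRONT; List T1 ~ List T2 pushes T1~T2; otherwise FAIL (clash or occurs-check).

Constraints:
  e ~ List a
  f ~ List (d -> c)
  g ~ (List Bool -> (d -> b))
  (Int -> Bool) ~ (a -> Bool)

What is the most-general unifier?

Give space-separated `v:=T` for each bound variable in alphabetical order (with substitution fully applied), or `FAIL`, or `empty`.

step 1: unify e ~ List a  [subst: {-} | 3 pending]
  bind e := List a
step 2: unify f ~ List (d -> c)  [subst: {e:=List a} | 2 pending]
  bind f := List (d -> c)
step 3: unify g ~ (List Bool -> (d -> b))  [subst: {e:=List a, f:=List (d -> c)} | 1 pending]
  bind g := (List Bool -> (d -> b))
step 4: unify (Int -> Bool) ~ (a -> Bool)  [subst: {e:=List a, f:=List (d -> c), g:=(List Bool -> (d -> b))} | 0 pending]
  -> decompose arrow: push Int~a, Bool~Bool
step 5: unify Int ~ a  [subst: {e:=List a, f:=List (d -> c), g:=(List Bool -> (d -> b))} | 1 pending]
  bind a := Int
step 6: unify Bool ~ Bool  [subst: {e:=List a, f:=List (d -> c), g:=(List Bool -> (d -> b)), a:=Int} | 0 pending]
  -> identical, skip

Answer: a:=Int e:=List Int f:=List (d -> c) g:=(List Bool -> (d -> b))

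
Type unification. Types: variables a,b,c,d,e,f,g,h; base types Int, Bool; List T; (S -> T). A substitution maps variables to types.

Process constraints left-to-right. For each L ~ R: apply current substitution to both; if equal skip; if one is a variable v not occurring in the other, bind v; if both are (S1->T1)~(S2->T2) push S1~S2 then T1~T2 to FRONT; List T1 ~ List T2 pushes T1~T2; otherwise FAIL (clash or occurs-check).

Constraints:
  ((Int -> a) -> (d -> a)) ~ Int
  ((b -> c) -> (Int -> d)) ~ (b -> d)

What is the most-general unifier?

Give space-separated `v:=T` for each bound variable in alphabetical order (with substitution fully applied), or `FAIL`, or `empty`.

Answer: FAIL

Derivation:
step 1: unify ((Int -> a) -> (d -> a)) ~ Int  [subst: {-} | 1 pending]
  clash: ((Int -> a) -> (d -> a)) vs Int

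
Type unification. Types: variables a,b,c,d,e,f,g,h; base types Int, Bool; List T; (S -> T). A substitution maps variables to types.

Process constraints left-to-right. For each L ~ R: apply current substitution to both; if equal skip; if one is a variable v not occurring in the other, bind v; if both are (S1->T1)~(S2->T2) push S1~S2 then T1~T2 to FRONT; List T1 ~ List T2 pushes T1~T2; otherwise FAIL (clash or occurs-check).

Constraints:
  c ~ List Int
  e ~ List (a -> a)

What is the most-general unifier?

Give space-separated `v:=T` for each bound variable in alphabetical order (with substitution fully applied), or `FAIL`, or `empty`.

Answer: c:=List Int e:=List (a -> a)

Derivation:
step 1: unify c ~ List Int  [subst: {-} | 1 pending]
  bind c := List Int
step 2: unify e ~ List (a -> a)  [subst: {c:=List Int} | 0 pending]
  bind e := List (a -> a)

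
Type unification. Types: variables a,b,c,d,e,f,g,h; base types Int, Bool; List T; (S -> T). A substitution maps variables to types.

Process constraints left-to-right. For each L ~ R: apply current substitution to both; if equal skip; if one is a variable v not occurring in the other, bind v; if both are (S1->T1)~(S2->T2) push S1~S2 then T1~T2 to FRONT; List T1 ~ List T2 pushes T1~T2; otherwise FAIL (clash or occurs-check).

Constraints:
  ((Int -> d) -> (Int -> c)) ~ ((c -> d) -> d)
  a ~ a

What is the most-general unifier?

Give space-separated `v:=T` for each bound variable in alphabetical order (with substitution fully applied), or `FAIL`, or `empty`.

Answer: c:=Int d:=(Int -> Int)

Derivation:
step 1: unify ((Int -> d) -> (Int -> c)) ~ ((c -> d) -> d)  [subst: {-} | 1 pending]
  -> decompose arrow: push (Int -> d)~(c -> d), (Int -> c)~d
step 2: unify (Int -> d) ~ (c -> d)  [subst: {-} | 2 pending]
  -> decompose arrow: push Int~c, d~d
step 3: unify Int ~ c  [subst: {-} | 3 pending]
  bind c := Int
step 4: unify d ~ d  [subst: {c:=Int} | 2 pending]
  -> identical, skip
step 5: unify (Int -> Int) ~ d  [subst: {c:=Int} | 1 pending]
  bind d := (Int -> Int)
step 6: unify a ~ a  [subst: {c:=Int, d:=(Int -> Int)} | 0 pending]
  -> identical, skip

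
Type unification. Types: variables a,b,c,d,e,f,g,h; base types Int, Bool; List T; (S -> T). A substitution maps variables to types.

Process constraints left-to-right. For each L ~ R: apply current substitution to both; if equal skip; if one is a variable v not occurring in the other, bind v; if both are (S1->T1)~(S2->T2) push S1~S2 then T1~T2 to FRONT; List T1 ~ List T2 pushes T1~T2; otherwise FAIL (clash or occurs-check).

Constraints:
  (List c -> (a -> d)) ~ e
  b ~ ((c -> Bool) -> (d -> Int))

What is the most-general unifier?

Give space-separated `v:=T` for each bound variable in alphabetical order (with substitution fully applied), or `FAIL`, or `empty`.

Answer: b:=((c -> Bool) -> (d -> Int)) e:=(List c -> (a -> d))

Derivation:
step 1: unify (List c -> (a -> d)) ~ e  [subst: {-} | 1 pending]
  bind e := (List c -> (a -> d))
step 2: unify b ~ ((c -> Bool) -> (d -> Int))  [subst: {e:=(List c -> (a -> d))} | 0 pending]
  bind b := ((c -> Bool) -> (d -> Int))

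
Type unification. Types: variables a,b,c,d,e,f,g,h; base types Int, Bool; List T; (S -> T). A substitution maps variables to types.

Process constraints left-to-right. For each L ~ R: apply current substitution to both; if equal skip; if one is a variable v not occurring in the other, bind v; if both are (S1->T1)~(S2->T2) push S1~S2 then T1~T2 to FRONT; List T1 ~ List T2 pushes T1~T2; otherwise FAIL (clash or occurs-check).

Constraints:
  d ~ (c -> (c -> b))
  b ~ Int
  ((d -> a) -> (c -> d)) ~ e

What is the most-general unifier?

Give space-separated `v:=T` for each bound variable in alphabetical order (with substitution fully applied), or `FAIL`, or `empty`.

Answer: b:=Int d:=(c -> (c -> Int)) e:=(((c -> (c -> Int)) -> a) -> (c -> (c -> (c -> Int))))

Derivation:
step 1: unify d ~ (c -> (c -> b))  [subst: {-} | 2 pending]
  bind d := (c -> (c -> b))
step 2: unify b ~ Int  [subst: {d:=(c -> (c -> b))} | 1 pending]
  bind b := Int
step 3: unify (((c -> (c -> Int)) -> a) -> (c -> (c -> (c -> Int)))) ~ e  [subst: {d:=(c -> (c -> b)), b:=Int} | 0 pending]
  bind e := (((c -> (c -> Int)) -> a) -> (c -> (c -> (c -> Int))))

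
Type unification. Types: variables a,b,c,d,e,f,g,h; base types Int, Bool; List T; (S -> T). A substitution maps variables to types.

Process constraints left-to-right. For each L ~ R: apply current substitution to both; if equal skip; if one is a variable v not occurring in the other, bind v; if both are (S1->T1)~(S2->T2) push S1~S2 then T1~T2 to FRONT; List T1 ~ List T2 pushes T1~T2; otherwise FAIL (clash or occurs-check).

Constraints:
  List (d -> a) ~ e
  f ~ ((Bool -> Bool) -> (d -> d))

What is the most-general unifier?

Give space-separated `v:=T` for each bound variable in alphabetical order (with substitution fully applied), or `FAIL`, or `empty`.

Answer: e:=List (d -> a) f:=((Bool -> Bool) -> (d -> d))

Derivation:
step 1: unify List (d -> a) ~ e  [subst: {-} | 1 pending]
  bind e := List (d -> a)
step 2: unify f ~ ((Bool -> Bool) -> (d -> d))  [subst: {e:=List (d -> a)} | 0 pending]
  bind f := ((Bool -> Bool) -> (d -> d))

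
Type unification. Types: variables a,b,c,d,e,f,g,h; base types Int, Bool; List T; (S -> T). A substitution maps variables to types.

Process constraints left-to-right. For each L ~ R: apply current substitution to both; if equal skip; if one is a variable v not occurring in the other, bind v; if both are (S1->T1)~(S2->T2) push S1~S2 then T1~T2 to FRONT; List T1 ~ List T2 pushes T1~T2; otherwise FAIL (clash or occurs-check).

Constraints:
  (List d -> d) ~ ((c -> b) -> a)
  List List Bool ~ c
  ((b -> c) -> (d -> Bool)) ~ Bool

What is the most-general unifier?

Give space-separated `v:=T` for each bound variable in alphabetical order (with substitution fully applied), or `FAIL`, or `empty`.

Answer: FAIL

Derivation:
step 1: unify (List d -> d) ~ ((c -> b) -> a)  [subst: {-} | 2 pending]
  -> decompose arrow: push List d~(c -> b), d~a
step 2: unify List d ~ (c -> b)  [subst: {-} | 3 pending]
  clash: List d vs (c -> b)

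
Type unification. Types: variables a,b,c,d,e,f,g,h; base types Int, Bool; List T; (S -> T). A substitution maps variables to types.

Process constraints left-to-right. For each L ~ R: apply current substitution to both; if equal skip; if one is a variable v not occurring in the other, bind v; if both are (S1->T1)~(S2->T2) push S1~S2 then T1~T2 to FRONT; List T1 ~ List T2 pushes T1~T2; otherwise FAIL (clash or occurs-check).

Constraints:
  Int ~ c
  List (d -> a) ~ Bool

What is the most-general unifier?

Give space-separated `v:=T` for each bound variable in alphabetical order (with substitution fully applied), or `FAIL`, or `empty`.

step 1: unify Int ~ c  [subst: {-} | 1 pending]
  bind c := Int
step 2: unify List (d -> a) ~ Bool  [subst: {c:=Int} | 0 pending]
  clash: List (d -> a) vs Bool

Answer: FAIL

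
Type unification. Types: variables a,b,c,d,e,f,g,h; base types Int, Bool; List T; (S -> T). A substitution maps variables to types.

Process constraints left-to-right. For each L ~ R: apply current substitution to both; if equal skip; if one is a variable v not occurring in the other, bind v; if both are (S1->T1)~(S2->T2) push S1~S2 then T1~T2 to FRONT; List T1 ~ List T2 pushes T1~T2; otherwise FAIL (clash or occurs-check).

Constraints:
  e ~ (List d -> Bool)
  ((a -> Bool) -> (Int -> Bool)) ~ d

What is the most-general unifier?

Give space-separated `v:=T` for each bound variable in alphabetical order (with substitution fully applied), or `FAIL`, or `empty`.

step 1: unify e ~ (List d -> Bool)  [subst: {-} | 1 pending]
  bind e := (List d -> Bool)
step 2: unify ((a -> Bool) -> (Int -> Bool)) ~ d  [subst: {e:=(List d -> Bool)} | 0 pending]
  bind d := ((a -> Bool) -> (Int -> Bool))

Answer: d:=((a -> Bool) -> (Int -> Bool)) e:=(List ((a -> Bool) -> (Int -> Bool)) -> Bool)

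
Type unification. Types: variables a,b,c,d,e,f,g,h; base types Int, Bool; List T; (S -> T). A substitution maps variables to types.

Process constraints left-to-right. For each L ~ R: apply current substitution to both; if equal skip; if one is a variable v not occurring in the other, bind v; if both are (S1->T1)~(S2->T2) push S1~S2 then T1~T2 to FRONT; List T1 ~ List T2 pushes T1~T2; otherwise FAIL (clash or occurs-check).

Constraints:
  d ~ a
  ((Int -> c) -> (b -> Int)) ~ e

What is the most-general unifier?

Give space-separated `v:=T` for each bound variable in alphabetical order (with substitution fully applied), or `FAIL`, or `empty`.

step 1: unify d ~ a  [subst: {-} | 1 pending]
  bind d := a
step 2: unify ((Int -> c) -> (b -> Int)) ~ e  [subst: {d:=a} | 0 pending]
  bind e := ((Int -> c) -> (b -> Int))

Answer: d:=a e:=((Int -> c) -> (b -> Int))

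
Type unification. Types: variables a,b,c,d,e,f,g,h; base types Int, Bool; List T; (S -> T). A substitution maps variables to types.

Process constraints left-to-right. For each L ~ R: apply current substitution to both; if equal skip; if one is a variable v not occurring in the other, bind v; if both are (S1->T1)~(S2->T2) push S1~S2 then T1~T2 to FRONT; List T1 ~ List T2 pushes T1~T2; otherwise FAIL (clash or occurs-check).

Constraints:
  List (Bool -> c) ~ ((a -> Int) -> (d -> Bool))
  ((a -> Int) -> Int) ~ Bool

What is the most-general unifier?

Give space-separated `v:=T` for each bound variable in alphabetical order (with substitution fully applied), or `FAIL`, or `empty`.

Answer: FAIL

Derivation:
step 1: unify List (Bool -> c) ~ ((a -> Int) -> (d -> Bool))  [subst: {-} | 1 pending]
  clash: List (Bool -> c) vs ((a -> Int) -> (d -> Bool))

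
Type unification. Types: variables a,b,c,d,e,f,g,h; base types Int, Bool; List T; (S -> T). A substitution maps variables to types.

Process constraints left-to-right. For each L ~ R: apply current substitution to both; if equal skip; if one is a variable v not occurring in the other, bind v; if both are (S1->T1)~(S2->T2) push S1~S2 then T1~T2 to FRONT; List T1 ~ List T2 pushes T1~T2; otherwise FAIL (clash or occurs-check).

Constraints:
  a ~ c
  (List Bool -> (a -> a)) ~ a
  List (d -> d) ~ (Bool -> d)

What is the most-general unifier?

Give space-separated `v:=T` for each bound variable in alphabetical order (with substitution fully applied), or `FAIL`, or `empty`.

Answer: FAIL

Derivation:
step 1: unify a ~ c  [subst: {-} | 2 pending]
  bind a := c
step 2: unify (List Bool -> (c -> c)) ~ c  [subst: {a:=c} | 1 pending]
  occurs-check fail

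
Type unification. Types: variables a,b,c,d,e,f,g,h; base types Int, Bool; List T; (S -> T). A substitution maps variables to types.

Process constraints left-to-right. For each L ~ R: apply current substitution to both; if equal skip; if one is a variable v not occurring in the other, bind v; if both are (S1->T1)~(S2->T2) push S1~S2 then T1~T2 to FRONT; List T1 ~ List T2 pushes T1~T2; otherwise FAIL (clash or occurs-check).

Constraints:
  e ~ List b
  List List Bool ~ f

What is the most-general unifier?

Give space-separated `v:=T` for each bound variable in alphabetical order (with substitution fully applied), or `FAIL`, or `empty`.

step 1: unify e ~ List b  [subst: {-} | 1 pending]
  bind e := List b
step 2: unify List List Bool ~ f  [subst: {e:=List b} | 0 pending]
  bind f := List List Bool

Answer: e:=List b f:=List List Bool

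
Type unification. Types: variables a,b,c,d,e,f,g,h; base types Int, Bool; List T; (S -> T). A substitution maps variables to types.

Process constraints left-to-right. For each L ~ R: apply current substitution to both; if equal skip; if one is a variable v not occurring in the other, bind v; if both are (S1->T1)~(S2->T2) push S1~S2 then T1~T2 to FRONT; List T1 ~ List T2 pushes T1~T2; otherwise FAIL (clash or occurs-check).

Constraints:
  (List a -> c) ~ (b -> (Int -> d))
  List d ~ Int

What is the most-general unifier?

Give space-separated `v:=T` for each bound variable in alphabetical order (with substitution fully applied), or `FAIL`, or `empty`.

Answer: FAIL

Derivation:
step 1: unify (List a -> c) ~ (b -> (Int -> d))  [subst: {-} | 1 pending]
  -> decompose arrow: push List a~b, c~(Int -> d)
step 2: unify List a ~ b  [subst: {-} | 2 pending]
  bind b := List a
step 3: unify c ~ (Int -> d)  [subst: {b:=List a} | 1 pending]
  bind c := (Int -> d)
step 4: unify List d ~ Int  [subst: {b:=List a, c:=(Int -> d)} | 0 pending]
  clash: List d vs Int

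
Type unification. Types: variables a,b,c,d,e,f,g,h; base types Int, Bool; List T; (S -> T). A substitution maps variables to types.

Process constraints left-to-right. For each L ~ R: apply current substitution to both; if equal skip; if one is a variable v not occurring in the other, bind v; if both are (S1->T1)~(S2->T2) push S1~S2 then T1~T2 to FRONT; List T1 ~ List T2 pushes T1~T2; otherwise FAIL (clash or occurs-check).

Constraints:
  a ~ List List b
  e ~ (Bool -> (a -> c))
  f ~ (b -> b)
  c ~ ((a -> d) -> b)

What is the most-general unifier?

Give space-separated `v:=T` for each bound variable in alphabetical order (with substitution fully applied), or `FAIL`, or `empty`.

Answer: a:=List List b c:=((List List b -> d) -> b) e:=(Bool -> (List List b -> ((List List b -> d) -> b))) f:=(b -> b)

Derivation:
step 1: unify a ~ List List b  [subst: {-} | 3 pending]
  bind a := List List b
step 2: unify e ~ (Bool -> (List List b -> c))  [subst: {a:=List List b} | 2 pending]
  bind e := (Bool -> (List List b -> c))
step 3: unify f ~ (b -> b)  [subst: {a:=List List b, e:=(Bool -> (List List b -> c))} | 1 pending]
  bind f := (b -> b)
step 4: unify c ~ ((List List b -> d) -> b)  [subst: {a:=List List b, e:=(Bool -> (List List b -> c)), f:=(b -> b)} | 0 pending]
  bind c := ((List List b -> d) -> b)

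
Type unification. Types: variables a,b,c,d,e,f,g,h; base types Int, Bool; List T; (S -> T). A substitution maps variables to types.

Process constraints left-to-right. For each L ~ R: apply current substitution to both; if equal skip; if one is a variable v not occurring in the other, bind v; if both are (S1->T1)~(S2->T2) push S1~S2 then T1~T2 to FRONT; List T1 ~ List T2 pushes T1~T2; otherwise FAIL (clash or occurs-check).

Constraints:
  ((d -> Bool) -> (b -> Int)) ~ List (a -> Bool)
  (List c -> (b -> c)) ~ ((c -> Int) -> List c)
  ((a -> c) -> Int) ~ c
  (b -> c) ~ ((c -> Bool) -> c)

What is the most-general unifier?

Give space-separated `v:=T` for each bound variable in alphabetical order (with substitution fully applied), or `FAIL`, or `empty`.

step 1: unify ((d -> Bool) -> (b -> Int)) ~ List (a -> Bool)  [subst: {-} | 3 pending]
  clash: ((d -> Bool) -> (b -> Int)) vs List (a -> Bool)

Answer: FAIL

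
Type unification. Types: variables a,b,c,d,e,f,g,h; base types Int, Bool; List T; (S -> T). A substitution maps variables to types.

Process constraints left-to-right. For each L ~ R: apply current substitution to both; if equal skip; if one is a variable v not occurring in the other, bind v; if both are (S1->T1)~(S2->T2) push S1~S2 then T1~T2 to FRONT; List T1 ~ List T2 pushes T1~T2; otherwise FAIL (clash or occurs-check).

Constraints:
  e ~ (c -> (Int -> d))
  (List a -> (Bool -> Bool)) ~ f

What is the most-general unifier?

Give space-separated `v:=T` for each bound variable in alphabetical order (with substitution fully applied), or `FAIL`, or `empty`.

step 1: unify e ~ (c -> (Int -> d))  [subst: {-} | 1 pending]
  bind e := (c -> (Int -> d))
step 2: unify (List a -> (Bool -> Bool)) ~ f  [subst: {e:=(c -> (Int -> d))} | 0 pending]
  bind f := (List a -> (Bool -> Bool))

Answer: e:=(c -> (Int -> d)) f:=(List a -> (Bool -> Bool))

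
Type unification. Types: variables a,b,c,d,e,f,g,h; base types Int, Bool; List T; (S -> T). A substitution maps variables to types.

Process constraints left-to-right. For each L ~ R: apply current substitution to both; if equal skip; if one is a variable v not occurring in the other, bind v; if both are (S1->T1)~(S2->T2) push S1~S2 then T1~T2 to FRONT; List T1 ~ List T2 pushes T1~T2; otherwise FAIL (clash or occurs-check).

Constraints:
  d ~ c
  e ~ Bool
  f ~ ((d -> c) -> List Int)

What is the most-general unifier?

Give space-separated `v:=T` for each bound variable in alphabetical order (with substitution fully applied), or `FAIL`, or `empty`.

Answer: d:=c e:=Bool f:=((c -> c) -> List Int)

Derivation:
step 1: unify d ~ c  [subst: {-} | 2 pending]
  bind d := c
step 2: unify e ~ Bool  [subst: {d:=c} | 1 pending]
  bind e := Bool
step 3: unify f ~ ((c -> c) -> List Int)  [subst: {d:=c, e:=Bool} | 0 pending]
  bind f := ((c -> c) -> List Int)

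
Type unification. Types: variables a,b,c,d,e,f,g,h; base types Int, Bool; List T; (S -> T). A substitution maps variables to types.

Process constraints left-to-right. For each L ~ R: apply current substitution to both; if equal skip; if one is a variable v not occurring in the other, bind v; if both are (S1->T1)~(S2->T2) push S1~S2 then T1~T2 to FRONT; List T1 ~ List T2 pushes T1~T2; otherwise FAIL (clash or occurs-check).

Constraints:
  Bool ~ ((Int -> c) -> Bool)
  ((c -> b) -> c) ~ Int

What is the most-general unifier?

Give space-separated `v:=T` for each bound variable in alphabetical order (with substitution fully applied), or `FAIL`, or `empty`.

step 1: unify Bool ~ ((Int -> c) -> Bool)  [subst: {-} | 1 pending]
  clash: Bool vs ((Int -> c) -> Bool)

Answer: FAIL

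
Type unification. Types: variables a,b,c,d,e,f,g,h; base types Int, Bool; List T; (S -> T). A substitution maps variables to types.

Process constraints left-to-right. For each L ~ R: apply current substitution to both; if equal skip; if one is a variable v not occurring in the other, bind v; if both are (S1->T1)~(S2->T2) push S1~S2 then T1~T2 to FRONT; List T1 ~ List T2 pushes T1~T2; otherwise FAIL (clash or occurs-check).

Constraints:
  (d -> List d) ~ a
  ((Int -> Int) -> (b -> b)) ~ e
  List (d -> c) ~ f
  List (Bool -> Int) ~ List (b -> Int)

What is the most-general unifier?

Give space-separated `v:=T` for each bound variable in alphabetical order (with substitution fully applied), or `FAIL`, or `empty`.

Answer: a:=(d -> List d) b:=Bool e:=((Int -> Int) -> (Bool -> Bool)) f:=List (d -> c)

Derivation:
step 1: unify (d -> List d) ~ a  [subst: {-} | 3 pending]
  bind a := (d -> List d)
step 2: unify ((Int -> Int) -> (b -> b)) ~ e  [subst: {a:=(d -> List d)} | 2 pending]
  bind e := ((Int -> Int) -> (b -> b))
step 3: unify List (d -> c) ~ f  [subst: {a:=(d -> List d), e:=((Int -> Int) -> (b -> b))} | 1 pending]
  bind f := List (d -> c)
step 4: unify List (Bool -> Int) ~ List (b -> Int)  [subst: {a:=(d -> List d), e:=((Int -> Int) -> (b -> b)), f:=List (d -> c)} | 0 pending]
  -> decompose List: push (Bool -> Int)~(b -> Int)
step 5: unify (Bool -> Int) ~ (b -> Int)  [subst: {a:=(d -> List d), e:=((Int -> Int) -> (b -> b)), f:=List (d -> c)} | 0 pending]
  -> decompose arrow: push Bool~b, Int~Int
step 6: unify Bool ~ b  [subst: {a:=(d -> List d), e:=((Int -> Int) -> (b -> b)), f:=List (d -> c)} | 1 pending]
  bind b := Bool
step 7: unify Int ~ Int  [subst: {a:=(d -> List d), e:=((Int -> Int) -> (b -> b)), f:=List (d -> c), b:=Bool} | 0 pending]
  -> identical, skip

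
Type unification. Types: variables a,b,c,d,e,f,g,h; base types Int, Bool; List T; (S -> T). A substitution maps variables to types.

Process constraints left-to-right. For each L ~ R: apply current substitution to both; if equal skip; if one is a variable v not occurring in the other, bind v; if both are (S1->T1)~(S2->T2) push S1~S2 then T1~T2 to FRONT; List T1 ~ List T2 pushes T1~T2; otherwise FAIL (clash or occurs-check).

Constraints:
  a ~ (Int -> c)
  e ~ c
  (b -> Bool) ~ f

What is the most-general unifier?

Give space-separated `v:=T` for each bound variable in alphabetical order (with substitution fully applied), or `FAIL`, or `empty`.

step 1: unify a ~ (Int -> c)  [subst: {-} | 2 pending]
  bind a := (Int -> c)
step 2: unify e ~ c  [subst: {a:=(Int -> c)} | 1 pending]
  bind e := c
step 3: unify (b -> Bool) ~ f  [subst: {a:=(Int -> c), e:=c} | 0 pending]
  bind f := (b -> Bool)

Answer: a:=(Int -> c) e:=c f:=(b -> Bool)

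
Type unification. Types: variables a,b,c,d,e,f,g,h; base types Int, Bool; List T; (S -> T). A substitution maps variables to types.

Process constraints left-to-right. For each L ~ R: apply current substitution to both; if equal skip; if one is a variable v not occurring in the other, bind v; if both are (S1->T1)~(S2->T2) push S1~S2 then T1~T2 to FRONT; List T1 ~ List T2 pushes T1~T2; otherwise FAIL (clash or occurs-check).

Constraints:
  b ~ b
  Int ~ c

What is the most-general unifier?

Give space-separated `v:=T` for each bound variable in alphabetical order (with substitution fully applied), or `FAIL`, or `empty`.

step 1: unify b ~ b  [subst: {-} | 1 pending]
  -> identical, skip
step 2: unify Int ~ c  [subst: {-} | 0 pending]
  bind c := Int

Answer: c:=Int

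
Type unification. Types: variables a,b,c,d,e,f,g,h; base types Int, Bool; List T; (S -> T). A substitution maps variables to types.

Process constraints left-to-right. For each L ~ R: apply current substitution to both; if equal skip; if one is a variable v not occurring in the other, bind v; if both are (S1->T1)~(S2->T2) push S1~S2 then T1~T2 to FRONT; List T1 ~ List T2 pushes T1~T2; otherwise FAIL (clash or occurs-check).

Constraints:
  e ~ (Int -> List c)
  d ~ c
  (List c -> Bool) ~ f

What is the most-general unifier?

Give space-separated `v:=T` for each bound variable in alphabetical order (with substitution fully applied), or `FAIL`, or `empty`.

Answer: d:=c e:=(Int -> List c) f:=(List c -> Bool)

Derivation:
step 1: unify e ~ (Int -> List c)  [subst: {-} | 2 pending]
  bind e := (Int -> List c)
step 2: unify d ~ c  [subst: {e:=(Int -> List c)} | 1 pending]
  bind d := c
step 3: unify (List c -> Bool) ~ f  [subst: {e:=(Int -> List c), d:=c} | 0 pending]
  bind f := (List c -> Bool)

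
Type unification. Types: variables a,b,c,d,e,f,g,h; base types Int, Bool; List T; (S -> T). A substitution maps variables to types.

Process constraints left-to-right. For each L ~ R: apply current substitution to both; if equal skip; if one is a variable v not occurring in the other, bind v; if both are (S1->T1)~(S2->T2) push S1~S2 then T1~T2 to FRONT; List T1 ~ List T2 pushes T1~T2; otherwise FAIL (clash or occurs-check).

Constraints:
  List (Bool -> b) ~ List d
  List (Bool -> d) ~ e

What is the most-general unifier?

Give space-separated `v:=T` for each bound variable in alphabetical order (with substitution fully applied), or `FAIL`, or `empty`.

Answer: d:=(Bool -> b) e:=List (Bool -> (Bool -> b))

Derivation:
step 1: unify List (Bool -> b) ~ List d  [subst: {-} | 1 pending]
  -> decompose List: push (Bool -> b)~d
step 2: unify (Bool -> b) ~ d  [subst: {-} | 1 pending]
  bind d := (Bool -> b)
step 3: unify List (Bool -> (Bool -> b)) ~ e  [subst: {d:=(Bool -> b)} | 0 pending]
  bind e := List (Bool -> (Bool -> b))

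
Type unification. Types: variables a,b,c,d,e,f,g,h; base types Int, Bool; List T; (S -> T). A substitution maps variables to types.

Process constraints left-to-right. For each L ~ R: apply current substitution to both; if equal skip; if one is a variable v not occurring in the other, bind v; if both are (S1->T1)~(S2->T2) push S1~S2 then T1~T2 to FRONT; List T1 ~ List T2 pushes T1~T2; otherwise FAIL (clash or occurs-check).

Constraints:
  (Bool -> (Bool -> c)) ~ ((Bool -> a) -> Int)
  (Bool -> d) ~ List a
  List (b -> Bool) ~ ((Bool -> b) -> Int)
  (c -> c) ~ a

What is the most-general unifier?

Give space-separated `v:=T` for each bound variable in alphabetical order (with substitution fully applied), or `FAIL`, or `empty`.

Answer: FAIL

Derivation:
step 1: unify (Bool -> (Bool -> c)) ~ ((Bool -> a) -> Int)  [subst: {-} | 3 pending]
  -> decompose arrow: push Bool~(Bool -> a), (Bool -> c)~Int
step 2: unify Bool ~ (Bool -> a)  [subst: {-} | 4 pending]
  clash: Bool vs (Bool -> a)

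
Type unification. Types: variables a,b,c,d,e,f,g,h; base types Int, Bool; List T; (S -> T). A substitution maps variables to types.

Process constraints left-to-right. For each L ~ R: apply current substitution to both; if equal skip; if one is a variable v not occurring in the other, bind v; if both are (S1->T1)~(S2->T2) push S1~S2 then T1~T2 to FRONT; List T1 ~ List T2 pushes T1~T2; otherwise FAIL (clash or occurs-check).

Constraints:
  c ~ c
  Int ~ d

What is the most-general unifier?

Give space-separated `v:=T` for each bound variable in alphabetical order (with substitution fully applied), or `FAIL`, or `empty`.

Answer: d:=Int

Derivation:
step 1: unify c ~ c  [subst: {-} | 1 pending]
  -> identical, skip
step 2: unify Int ~ d  [subst: {-} | 0 pending]
  bind d := Int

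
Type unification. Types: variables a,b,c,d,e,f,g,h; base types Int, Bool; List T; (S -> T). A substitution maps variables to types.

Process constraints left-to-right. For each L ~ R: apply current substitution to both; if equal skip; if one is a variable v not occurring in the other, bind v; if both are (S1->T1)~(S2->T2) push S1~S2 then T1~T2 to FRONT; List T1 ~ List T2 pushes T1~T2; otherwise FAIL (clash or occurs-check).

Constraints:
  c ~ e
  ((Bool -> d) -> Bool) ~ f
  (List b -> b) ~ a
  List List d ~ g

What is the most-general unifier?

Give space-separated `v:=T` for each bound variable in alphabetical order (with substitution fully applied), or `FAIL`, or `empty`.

step 1: unify c ~ e  [subst: {-} | 3 pending]
  bind c := e
step 2: unify ((Bool -> d) -> Bool) ~ f  [subst: {c:=e} | 2 pending]
  bind f := ((Bool -> d) -> Bool)
step 3: unify (List b -> b) ~ a  [subst: {c:=e, f:=((Bool -> d) -> Bool)} | 1 pending]
  bind a := (List b -> b)
step 4: unify List List d ~ g  [subst: {c:=e, f:=((Bool -> d) -> Bool), a:=(List b -> b)} | 0 pending]
  bind g := List List d

Answer: a:=(List b -> b) c:=e f:=((Bool -> d) -> Bool) g:=List List d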